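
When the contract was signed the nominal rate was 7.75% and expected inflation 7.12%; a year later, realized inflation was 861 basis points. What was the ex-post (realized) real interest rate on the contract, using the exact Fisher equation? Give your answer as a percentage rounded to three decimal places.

-0.792%

Ex-post: (1 + 0.0775)/(1 + 0.0861) − 1 = -0.7918%
So the realized real rate is -0.792%.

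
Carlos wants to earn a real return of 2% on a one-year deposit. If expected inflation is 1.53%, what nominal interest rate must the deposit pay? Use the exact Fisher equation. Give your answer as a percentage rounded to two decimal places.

(1 + i) = (1 + r)(1 + π) = 1.02000 × 1.01530 = 1.035606
i = 1.035606 − 1, so the required nominal rate is 3.56%.

3.56%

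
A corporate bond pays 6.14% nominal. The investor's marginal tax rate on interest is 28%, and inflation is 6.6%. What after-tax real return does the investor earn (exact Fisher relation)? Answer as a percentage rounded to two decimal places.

-2.04%

After-tax nominal return = 6.14% × (1 − 0.28) = 4.4208%.
1 + r = 1.044208 / 1.06600 = 0.979557
After-tax real rate = 0.979557 − 1 → -2.04%.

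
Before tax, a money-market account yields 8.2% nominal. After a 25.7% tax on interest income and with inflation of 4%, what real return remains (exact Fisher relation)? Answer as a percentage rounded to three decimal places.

2.012%

After-tax nominal return = 8.2% × (1 − 0.257) = 6.0926%.
1 + r = 1.060926 / 1.04000 = 1.020121
After-tax real rate = 1.020121 − 1 → 2.012%.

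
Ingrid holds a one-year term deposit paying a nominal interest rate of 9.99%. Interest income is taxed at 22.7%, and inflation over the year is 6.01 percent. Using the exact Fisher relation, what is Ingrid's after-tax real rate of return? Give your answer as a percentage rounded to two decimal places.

After-tax nominal return = 9.99% × (1 − 0.227) = 7.72227%.
1 + r = 1.0772227 / 1.06010 = 1.016152
After-tax real rate = 1.016152 − 1 → 1.62%.

1.62%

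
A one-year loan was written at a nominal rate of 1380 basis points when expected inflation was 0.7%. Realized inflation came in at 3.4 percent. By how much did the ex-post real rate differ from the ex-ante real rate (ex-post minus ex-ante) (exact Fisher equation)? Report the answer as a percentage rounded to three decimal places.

-2.951%

Ex-ante: (1 + 0.1380)/(1 + 0.0070) − 1 = 13.0089%
Ex-post: (1 + 0.1380)/(1 + 0.0340) − 1 = 10.0580%
Difference (ex-post − ex-ante) = -2.9509% → -2.951%.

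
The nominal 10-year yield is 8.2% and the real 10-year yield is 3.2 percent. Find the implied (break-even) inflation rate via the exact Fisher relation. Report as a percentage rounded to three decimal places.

(1 + π) = (1 + i)/(1 + r) = 1.08200 / 1.03200 = 1.048450
Break-even inflation = 1.048450 − 1 → 4.845%.

4.845%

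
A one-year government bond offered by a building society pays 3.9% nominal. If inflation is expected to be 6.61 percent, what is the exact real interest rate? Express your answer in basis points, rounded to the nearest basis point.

-254 basis points

By the Fisher identity, 1 + r = (1 + i)/(1 + π).
1 + r = 1.03900 / 1.06610 = 0.974580
r = 0.974580 − 1 = -2.5420%, i.e. -254 basis points.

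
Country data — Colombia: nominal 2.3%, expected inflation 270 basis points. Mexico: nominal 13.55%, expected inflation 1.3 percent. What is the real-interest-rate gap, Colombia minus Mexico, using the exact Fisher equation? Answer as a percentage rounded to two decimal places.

Colombia: (1 + 0.0230)/(1 + 0.0270) − 1 = -0.3895%
Mexico: (1 + 0.1355)/(1 + 0.0130) − 1 = 12.0928%
Differential = -0.3895% − 12.0928% = -12.4823% → -12.48%.

-12.48%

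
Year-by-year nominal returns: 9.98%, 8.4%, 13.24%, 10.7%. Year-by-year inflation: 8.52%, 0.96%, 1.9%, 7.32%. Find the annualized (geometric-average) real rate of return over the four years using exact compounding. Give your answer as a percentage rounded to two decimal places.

Nominal growth factor = 1.0998 × 1.0840 × 1.1324 × 1.1070 = 1.49448128
Price-level growth factor = 1.0852 × 1.0096 × 1.0190 × 1.0732 = 1.19815768
Real growth factor = 1.49448128 / 1.19815768 = 1.24731603
Annualized real rate = 1.24731603^(1/4) − 1 = 5.6803% → 5.68%.

5.68%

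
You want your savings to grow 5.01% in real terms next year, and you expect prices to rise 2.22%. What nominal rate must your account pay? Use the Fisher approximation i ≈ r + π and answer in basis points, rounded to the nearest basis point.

i ≈ r + π = 5.01% + 2.22% = 723 basis points.

723 basis points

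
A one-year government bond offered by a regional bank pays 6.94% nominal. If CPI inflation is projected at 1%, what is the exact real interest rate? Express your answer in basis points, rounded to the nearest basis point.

By the Fisher relation, 1 + r = (1 + i)/(1 + π).
1 + r = 1.06940 / 1.01000 = 1.058812
r = 1.058812 − 1 = 5.8812%, i.e. 588 basis points.

588 basis points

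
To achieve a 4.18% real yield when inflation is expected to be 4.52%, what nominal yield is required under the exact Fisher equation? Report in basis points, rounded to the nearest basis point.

(1 + i) = (1 + r)(1 + π) = 1.04180 × 1.04520 = 1.08888936
i = 1.08888936 − 1, so the required nominal rate is 889 basis points.

889 basis points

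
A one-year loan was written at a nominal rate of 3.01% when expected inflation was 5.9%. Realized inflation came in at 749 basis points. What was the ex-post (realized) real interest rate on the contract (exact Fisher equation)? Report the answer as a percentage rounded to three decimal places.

-4.168%

Ex-post: (1 + 0.0301)/(1 + 0.0749) − 1 = -4.1678%
So the realized real rate is -4.168%.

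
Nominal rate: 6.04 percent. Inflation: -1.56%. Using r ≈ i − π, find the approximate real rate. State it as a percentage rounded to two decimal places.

r ≈ i − π = 6.04% − (-1.56%) = 7.60%.

7.60%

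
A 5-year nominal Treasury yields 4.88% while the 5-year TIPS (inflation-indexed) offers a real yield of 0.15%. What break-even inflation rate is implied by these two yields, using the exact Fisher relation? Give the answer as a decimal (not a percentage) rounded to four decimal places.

(1 + π) = (1 + i)/(1 + r) = 1.04880 / 1.00150 = 1.047229
Break-even inflation = 1.047229 − 1 → 0.0472.

0.0472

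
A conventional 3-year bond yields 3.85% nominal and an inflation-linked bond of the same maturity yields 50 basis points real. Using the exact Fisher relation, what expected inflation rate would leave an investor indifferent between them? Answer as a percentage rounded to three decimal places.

3.333%

(1 + π) = (1 + i)/(1 + r) = 1.03850 / 1.00500 = 1.033333
Break-even inflation = 1.033333 − 1 → 3.333%.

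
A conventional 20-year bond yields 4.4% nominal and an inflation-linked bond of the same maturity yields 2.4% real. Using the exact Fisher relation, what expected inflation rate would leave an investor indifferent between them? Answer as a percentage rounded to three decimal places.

(1 + π) = (1 + i)/(1 + r) = 1.04400 / 1.02400 = 1.019531
Break-even inflation = 1.019531 − 1 → 1.953%.

1.953%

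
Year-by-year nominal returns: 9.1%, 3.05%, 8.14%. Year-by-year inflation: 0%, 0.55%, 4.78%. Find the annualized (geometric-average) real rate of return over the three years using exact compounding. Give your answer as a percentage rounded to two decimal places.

4.89%

Nominal growth factor = 1.0910 × 1.0305 × 1.0814 = 1.21579153
Price-level growth factor = 1.0000 × 1.0055 × 1.0478 = 1.05356290
Real growth factor = 1.21579153 / 1.05356290 = 1.15398096
Annualized real rate = 1.15398096^(1/3) − 1 = 4.8897% → 4.89%.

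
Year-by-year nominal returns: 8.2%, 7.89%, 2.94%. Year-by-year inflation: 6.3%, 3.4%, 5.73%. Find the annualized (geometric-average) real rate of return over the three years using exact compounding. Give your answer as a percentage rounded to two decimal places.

Compound the nominal returns: 1.0820 × 1.0789 × 1.0294 = 1.20169047.
Compound inflation: 1.0630 × 1.0340 × 1.0573 = 1.16212284.
Deflate: 1.20169047 / 1.16212284 = 1.03404772.
Annualized real rate = 1.03404772^(1/3) − 1 = 1.1223% → 1.12%.

1.12%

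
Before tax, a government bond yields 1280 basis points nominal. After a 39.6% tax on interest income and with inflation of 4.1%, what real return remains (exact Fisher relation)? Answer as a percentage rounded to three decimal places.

After-tax nominal return = 12.8% × (1 − 0.396) = 7.7312%.
1 + r = 1.077312 / 1.04100 = 1.034882
After-tax real rate = 1.034882 − 1 → 3.488%.

3.488%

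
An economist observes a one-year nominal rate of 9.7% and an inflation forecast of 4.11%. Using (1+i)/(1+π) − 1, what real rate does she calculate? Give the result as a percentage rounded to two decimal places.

5.37%

1 + r = 1.09700 / 1.04110 = 1.053693
r = 1.053693 − 1 = 5.3693%, i.e. 5.37%.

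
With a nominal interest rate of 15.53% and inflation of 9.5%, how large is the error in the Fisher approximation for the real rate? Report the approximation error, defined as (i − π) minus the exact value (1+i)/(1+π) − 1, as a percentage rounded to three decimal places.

0.523%

Approximate: r ≈ 15.530% − 9.500% = 6.0300%
Exact: (1 + 0.1553)/(1 + 0.0950) − 1 = 5.5068%
Error = 6.0300% − 5.5068% = 0.5232% → 0.523%.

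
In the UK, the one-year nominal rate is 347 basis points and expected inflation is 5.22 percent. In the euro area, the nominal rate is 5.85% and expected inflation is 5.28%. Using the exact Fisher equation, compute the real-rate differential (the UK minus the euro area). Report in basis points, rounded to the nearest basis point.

-220 basis points

The UK: (1 + 0.0347)/(1 + 0.0522) − 1 = -1.6632%
The euro area: (1 + 0.0585)/(1 + 0.0528) − 1 = 0.5414%
Differential = -1.6632% − 0.5414% = -2.2046% → -220 basis points.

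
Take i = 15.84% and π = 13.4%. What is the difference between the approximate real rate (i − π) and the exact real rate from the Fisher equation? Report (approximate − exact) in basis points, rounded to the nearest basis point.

29 basis points

Approximate: r ≈ 15.840% − 13.400% = 2.4400%
Exact: (1 + 0.1584)/(1 + 0.1340) − 1 = 2.1517%
Error = 2.4400% − 2.1517% = 0.2883% → 29 basis points.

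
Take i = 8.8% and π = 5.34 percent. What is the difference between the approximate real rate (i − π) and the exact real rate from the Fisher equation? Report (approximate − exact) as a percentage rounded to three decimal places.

0.175%

Approximate: r ≈ 8.800% − 5.340% = 3.4600%
Exact: (1 + 0.0880)/(1 + 0.0534) − 1 = 3.2846%
Error = 3.4600% − 3.2846% = 0.1754% → 0.175%.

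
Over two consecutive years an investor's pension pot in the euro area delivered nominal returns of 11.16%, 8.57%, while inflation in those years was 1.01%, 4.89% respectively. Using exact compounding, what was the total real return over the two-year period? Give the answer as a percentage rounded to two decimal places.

13.91%

Compound the nominal returns: 1.1116 × 1.0857 = 1.206864.
Compound inflation: 1.0101 × 1.0489 = 1.059494.
Deflate: 1.206864 / 1.059494 = 1.139095.
Total real return = 1.139095 − 1 → 13.91%.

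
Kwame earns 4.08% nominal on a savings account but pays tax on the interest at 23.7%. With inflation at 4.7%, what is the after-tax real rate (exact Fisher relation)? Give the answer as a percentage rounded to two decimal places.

After-tax nominal return = 4.08% × (1 − 0.237) = 3.11304%.
1 + r = 1.0311304 / 1.04700 = 0.984843
After-tax real rate = 0.984843 − 1 → -1.52%.

-1.52%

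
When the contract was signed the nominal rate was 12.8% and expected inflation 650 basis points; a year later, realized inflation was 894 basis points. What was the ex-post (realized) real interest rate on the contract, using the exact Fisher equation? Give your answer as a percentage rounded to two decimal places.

Ex-post: (1 + 0.1280)/(1 + 0.0894) − 1 = 3.5432%
So the realized real rate is 3.54%.

3.54%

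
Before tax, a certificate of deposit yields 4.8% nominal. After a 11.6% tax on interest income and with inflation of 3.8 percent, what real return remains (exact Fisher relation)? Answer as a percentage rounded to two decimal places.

0.43%

After-tax nominal return = 4.8% × (1 − 0.116) = 4.2432%.
1 + r = 1.042432 / 1.03800 = 1.004270
After-tax real rate = 1.004270 − 1 → 0.43%.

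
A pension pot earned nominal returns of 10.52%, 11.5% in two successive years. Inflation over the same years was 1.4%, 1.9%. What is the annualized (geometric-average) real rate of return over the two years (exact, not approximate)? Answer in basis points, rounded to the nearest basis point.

921 basis points

Compound the nominal returns: 1.1052 × 1.1150 = 1.23229800.
Compound inflation: 1.0140 × 1.0190 = 1.03326600.
Deflate: 1.23229800 / 1.03326600 = 1.19262416.
Annualized real rate = 1.19262416^(1/2) − 1 = 9.2073% → 921 basis points.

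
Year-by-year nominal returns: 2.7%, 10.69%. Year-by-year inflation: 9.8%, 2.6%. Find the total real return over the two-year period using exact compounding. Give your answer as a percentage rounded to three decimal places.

0.909%

Compound the nominal returns: 1.0270 × 1.1069 = 1.136786.
Compound inflation: 1.0980 × 1.0260 = 1.126548.
Deflate: 1.136786 / 1.126548 = 1.009088.
Total real return = 1.009088 − 1 → 0.909%.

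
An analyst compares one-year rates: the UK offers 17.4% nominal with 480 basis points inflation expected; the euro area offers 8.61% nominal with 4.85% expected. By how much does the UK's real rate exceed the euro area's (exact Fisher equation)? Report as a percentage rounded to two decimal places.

The UK: (1 + 0.1740)/(1 + 0.0480) − 1 = 12.0229%
The euro area: (1 + 0.0861)/(1 + 0.0485) − 1 = 3.5861%
Differential = 12.0229% − 3.5861% = 8.4368% → 8.44%.

8.44%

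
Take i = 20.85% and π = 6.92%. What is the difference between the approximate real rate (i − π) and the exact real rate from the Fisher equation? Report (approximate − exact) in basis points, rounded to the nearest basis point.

90 basis points

Approximate: r ≈ 20.850% − 6.920% = 13.9300%
Exact: (1 + 0.2085)/(1 + 0.0692) − 1 = 13.0284%
Error = 13.9300% − 13.0284% = 0.9016% → 90 basis points.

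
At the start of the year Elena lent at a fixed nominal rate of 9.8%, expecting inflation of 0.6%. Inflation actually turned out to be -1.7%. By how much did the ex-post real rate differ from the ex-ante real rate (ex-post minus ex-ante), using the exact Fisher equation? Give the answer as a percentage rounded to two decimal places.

Ex-ante: (1 + 0.0980)/(1 + 0.0060) − 1 = 9.1451%
Ex-post: (1 + 0.0980)/(1 − 0.0170) − 1 = 11.6989%
Difference (ex-post − ex-ante) = 2.5538% → 2.55%.

2.55%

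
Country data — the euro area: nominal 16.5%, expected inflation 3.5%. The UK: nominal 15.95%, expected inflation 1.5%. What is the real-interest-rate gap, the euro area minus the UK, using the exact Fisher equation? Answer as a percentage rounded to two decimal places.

The euro area: (1 + 0.1650)/(1 + 0.0350) − 1 = 12.5604%
The UK: (1 + 0.1595)/(1 + 0.0150) − 1 = 14.2365%
Differential = 12.5604% − 14.2365% = -1.6761% → -1.68%.

-1.68%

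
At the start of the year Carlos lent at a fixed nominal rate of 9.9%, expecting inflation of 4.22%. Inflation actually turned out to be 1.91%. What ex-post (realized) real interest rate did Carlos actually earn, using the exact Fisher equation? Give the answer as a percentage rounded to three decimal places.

7.840%

Ex-post: (1 + 0.0990)/(1 + 0.0191) − 1 = 7.8403%
So the realized real rate is 7.840%.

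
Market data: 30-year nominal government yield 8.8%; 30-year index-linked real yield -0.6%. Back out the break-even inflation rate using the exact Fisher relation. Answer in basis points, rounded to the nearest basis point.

(1 + π) = (1 + i)/(1 + r) = 1.08800 / 0.99400 = 1.094567
Break-even inflation = 1.094567 − 1 → 946 basis points.

946 basis points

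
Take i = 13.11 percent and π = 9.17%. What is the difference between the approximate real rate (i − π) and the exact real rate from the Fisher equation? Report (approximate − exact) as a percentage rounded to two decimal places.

Approximate: r ≈ 13.110% − 9.170% = 3.9400%
Exact: (1 + 0.1311)/(1 + 0.0917) − 1 = 3.6091%
Error = 3.9400% − 3.6091% = 0.3309% → 0.33%.

0.33%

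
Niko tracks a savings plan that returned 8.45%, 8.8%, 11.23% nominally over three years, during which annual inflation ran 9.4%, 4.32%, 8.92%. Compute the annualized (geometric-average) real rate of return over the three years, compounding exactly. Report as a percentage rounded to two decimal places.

1.83%

Compound the nominal returns: 1.0845 × 1.0880 × 1.1123 = 1.31244281.
Compound inflation: 1.0940 × 1.0432 × 1.0892 = 1.24306126.
Deflate: 1.31244281 / 1.24306126 = 1.05581507.
Annualized real rate = 1.05581507^(1/3) − 1 = 1.8269% → 1.83%.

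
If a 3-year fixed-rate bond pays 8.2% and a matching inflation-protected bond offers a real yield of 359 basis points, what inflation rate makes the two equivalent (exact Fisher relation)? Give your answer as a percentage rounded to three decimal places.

(1 + π) = (1 + i)/(1 + r) = 1.08200 / 1.03590 = 1.044502
Break-even inflation = 1.044502 − 1 → 4.450%.

4.450%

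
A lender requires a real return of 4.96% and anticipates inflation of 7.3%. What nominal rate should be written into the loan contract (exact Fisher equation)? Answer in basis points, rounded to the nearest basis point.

1262 basis points

(1 + i) = (1 + r)(1 + π) = 1.04960 × 1.07300 = 1.1262208
i = 1.1262208 − 1, so the required nominal rate is 1262 basis points.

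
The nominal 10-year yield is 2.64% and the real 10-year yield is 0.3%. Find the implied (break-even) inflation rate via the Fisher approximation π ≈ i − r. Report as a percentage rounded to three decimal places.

π ≈ i − r = 2.64% − 0.3% → 2.340%.

2.340%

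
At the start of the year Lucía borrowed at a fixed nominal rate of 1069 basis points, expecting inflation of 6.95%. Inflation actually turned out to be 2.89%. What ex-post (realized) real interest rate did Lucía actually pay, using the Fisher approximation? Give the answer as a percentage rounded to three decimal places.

Ex-post: 10.69% − 2.89% = 7.800%
So the realized real rate is 7.800%.

7.800%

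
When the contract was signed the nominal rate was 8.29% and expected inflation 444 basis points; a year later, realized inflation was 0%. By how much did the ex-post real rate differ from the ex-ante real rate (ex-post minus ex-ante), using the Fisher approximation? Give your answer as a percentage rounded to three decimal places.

4.440%

Ex-ante: 8.29% − 4.44% = 3.850%
Ex-post: 8.29% − 0% = 8.290%
Difference (ex-post − ex-ante) = 4.4400% → 4.440%.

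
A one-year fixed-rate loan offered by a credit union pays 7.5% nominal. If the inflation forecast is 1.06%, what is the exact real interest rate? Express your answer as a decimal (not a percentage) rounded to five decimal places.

0.06372

1 + r = 1.07500 / 1.01060 = 1.0637245
r = 1.0637245 − 1 = 6.37245%, i.e. 0.06372.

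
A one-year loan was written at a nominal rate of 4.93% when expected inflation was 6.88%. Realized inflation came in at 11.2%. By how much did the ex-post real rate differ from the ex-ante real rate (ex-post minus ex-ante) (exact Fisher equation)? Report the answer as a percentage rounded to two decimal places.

Ex-ante: (1 + 0.0493)/(1 + 0.0688) − 1 = -1.8245%
Ex-post: (1 + 0.0493)/(1 + 0.1120) − 1 = -5.6385%
Difference (ex-post − ex-ante) = -3.8140% → -3.81%.

-3.81%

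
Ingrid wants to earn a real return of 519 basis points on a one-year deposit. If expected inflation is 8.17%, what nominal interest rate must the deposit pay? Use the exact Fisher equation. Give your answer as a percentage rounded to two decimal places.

13.78%

(1 + i) = (1 + r)(1 + π) = 1.05190 × 1.08170 = 1.13784023
i = 1.13784023 − 1, so the required nominal rate is 13.78%.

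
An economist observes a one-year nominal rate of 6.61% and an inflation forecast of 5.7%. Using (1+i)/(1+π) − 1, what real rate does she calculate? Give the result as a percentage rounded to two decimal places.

0.86%

By the Fisher relation, 1 + r = (1 + i)/(1 + π).
1 + r = 1.06610 / 1.05700 = 1.008609
r = 1.008609 − 1 = 0.8609%, i.e. 0.86%.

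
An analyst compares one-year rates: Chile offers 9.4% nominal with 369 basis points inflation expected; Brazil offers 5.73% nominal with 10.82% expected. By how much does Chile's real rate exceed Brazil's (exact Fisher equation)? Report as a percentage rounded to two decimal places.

10.10%

Chile: (1 + 0.0940)/(1 + 0.0369) − 1 = 5.5068%
Brazil: (1 + 0.0573)/(1 + 0.1082) − 1 = -4.5930%
Differential = 5.5068% − (-4.5930%) = 10.0998% → 10.10%.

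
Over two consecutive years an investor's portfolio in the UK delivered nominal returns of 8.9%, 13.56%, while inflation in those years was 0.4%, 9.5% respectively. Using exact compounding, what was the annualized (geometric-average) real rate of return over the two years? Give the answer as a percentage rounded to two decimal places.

6.06%

Compound the nominal returns: 1.0890 × 1.1356 = 1.23666840.
Compound inflation: 1.0040 × 1.0950 = 1.09938000.
Deflate: 1.23666840 / 1.09938000 = 1.12487802.
Annualized real rate = 1.12487802^(1/2) − 1 = 6.0603% → 6.06%.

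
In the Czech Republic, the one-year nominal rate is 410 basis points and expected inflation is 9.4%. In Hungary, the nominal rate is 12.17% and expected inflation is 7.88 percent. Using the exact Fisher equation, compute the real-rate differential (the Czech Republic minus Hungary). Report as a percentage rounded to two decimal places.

The Czech Republic: (1 + 0.0410)/(1 + 0.0940) − 1 = -4.8446%
Hungary: (1 + 0.1217)/(1 + 0.0788) − 1 = 3.9766%
Differential = -4.8446% − 3.9766% = -8.8212% → -8.82%.

-8.82%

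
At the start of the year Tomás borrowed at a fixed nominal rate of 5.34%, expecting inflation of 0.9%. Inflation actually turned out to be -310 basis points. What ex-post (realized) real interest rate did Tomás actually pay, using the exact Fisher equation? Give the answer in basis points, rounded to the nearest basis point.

Ex-post: (1 + 0.0534)/(1 − 0.0310) − 1 = 8.7100%
So the realized real rate is 871 basis points.

871 basis points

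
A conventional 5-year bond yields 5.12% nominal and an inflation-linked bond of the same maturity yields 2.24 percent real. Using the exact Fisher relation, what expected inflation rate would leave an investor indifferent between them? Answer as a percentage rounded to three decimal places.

2.817%

(1 + π) = (1 + i)/(1 + r) = 1.05120 / 1.02240 = 1.028169
Break-even inflation = 1.028169 − 1 → 2.817%.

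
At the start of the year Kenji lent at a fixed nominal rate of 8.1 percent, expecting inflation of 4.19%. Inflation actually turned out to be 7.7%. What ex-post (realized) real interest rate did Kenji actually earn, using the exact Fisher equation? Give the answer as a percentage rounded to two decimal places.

0.37%

Ex-post: (1 + 0.0810)/(1 + 0.0770) − 1 = 0.3714%
So the realized real rate is 0.37%.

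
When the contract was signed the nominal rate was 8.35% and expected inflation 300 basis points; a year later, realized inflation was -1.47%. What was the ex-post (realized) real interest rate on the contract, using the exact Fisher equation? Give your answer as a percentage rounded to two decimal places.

9.97%

Ex-post: (1 + 0.0835)/(1 − 0.0147) − 1 = 9.9665%
So the realized real rate is 9.97%.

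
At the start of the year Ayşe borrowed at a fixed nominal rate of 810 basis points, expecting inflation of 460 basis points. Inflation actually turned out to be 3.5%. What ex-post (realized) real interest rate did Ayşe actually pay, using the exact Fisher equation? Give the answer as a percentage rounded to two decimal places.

4.44%

Ex-post: (1 + 0.0810)/(1 + 0.0350) − 1 = 4.4444%
So the realized real rate is 4.44%.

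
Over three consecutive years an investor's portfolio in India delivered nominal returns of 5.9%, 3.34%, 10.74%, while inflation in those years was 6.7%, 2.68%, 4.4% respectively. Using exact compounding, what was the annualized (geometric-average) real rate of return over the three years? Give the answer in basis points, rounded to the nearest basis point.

Nominal growth factor = 1.0590 × 1.0334 × 1.1074 = 1.21190600
Price-level growth factor = 1.0670 × 1.0268 × 1.0440 = 1.14380181
Real growth factor = 1.21190600 / 1.14380181 = 1.05954196
Annualized real rate = 1.05954196^(1/3) − 1 = 1.9466% → 195 basis points.

195 basis points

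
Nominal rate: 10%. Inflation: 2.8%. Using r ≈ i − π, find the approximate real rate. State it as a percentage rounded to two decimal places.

r ≈ i − π = 10% − 2.8% = 7.20%.

7.20%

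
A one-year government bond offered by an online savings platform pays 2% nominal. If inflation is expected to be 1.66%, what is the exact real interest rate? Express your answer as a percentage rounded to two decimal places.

By the Fisher equation, 1 + r = (1 + i)/(1 + π).
1 + r = 1.02000 / 1.01660 = 1.003344
r = 1.003344 − 1 = 0.3344%, i.e. 0.33%.

0.33%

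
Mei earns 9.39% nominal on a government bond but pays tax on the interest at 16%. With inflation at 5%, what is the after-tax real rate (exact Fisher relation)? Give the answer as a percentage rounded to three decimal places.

2.750%

After-tax nominal return = 9.39% × (1 − 0.16) = 7.8876%.
1 + r = 1.078876 / 1.05000 = 1.027501
After-tax real rate = 1.027501 − 1 → 2.750%.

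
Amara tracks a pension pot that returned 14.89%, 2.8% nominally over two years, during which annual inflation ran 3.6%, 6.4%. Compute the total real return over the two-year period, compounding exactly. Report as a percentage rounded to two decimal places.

Nominal growth factor = 1.1489 × 1.0280 = 1.181069
Price-level growth factor = 1.0360 × 1.0640 = 1.102304
Real growth factor = 1.181069 / 1.102304 = 1.071455
Total real return = 1.071455 − 1 → 7.15%.

7.15%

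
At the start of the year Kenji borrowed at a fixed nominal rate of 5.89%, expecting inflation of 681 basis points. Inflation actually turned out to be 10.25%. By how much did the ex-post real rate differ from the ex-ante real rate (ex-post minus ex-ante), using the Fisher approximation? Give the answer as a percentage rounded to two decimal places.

Ex-ante: 5.89% − 6.81% = -0.920%
Ex-post: 5.89% − 10.25% = -4.360%
Difference (ex-post − ex-ante) = -3.4400% → -3.44%.

-3.44%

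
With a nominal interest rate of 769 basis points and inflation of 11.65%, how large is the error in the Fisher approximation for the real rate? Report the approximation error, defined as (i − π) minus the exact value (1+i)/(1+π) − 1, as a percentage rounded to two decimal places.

-0.41%

Approximate: r ≈ 7.690% − 11.650% = -3.9600%
Exact: (1 + 0.0769)/(1 + 0.1165) − 1 = -3.5468%
Error = -3.9600% − (-3.5468%) = -0.4132% → -0.41%.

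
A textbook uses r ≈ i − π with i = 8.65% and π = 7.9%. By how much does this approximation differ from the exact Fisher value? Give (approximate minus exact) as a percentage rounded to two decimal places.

Approximate: r ≈ 8.650% − 7.900% = 0.7500%
Exact: (1 + 0.0865)/(1 + 0.0790) − 1 = 0.6951%
Error = 0.7500% − 0.6951% = 0.0549% → 0.05%.

0.05%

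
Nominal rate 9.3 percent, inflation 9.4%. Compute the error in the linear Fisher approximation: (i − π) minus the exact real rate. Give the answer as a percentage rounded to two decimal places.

-0.01%

Approximate: r ≈ 9.300% − 9.400% = -0.1000%
Exact: (1 + 0.0930)/(1 + 0.0940) − 1 = -0.0914%
Error = -0.1000% − (-0.0914%) = -0.0086% → -0.01%.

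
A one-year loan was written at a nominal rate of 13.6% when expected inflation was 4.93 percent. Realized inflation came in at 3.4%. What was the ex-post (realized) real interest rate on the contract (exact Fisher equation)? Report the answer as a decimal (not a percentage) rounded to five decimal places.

0.09865

Ex-post: (1 + 0.1360)/(1 + 0.0340) − 1 = 9.8646%
So the realized real rate is 0.09865.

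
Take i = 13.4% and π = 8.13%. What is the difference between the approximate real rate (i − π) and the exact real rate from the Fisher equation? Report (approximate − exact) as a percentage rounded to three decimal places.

Approximate: r ≈ 13.400% − 8.130% = 5.2700%
Exact: (1 + 0.1340)/(1 + 0.0813) − 1 = 4.8738%
Error = 5.2700% − 4.8738% = 0.3962% → 0.396%.

0.396%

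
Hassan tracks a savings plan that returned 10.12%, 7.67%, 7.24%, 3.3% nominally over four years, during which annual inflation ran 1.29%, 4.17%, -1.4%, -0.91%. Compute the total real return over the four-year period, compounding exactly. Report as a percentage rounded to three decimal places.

Nominal growth factor = 1.1012 × 1.0767 × 1.0724 × 1.0330 = 1.313464
Price-level growth factor = 1.0129 × 1.0417 × 0.9860 × 0.9909 = 1.030899
Real growth factor = 1.313464 / 1.030899 = 1.274096
Total real return = 1.274096 − 1 → 27.410%.

27.410%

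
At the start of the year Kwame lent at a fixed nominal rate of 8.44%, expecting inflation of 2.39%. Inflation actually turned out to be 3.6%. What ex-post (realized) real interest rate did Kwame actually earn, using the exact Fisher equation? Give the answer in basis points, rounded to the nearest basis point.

Ex-post: (1 + 0.0844)/(1 + 0.0360) − 1 = 4.6718%
So the realized real rate is 467 basis points.

467 basis points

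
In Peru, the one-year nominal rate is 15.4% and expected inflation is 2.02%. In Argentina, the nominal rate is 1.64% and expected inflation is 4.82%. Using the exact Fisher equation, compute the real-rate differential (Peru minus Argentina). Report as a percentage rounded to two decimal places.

16.15%

Peru: (1 + 0.1540)/(1 + 0.0202) − 1 = 13.1151%
Argentina: (1 + 0.0164)/(1 + 0.0482) − 1 = -3.0338%
Differential = 13.1151% − (-3.0338%) = 16.1488% → 16.15%.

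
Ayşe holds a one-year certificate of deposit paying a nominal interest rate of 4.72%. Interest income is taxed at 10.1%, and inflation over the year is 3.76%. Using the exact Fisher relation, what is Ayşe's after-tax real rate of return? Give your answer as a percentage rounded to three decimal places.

After-tax nominal return = 4.72% × (1 − 0.101) = 4.24328%.
1 + r = 1.0424328 / 1.03760 = 1.004658
After-tax real rate = 1.004658 − 1 → 0.466%.

0.466%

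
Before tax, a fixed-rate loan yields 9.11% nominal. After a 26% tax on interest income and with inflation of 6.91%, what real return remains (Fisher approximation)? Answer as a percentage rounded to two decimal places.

After-tax nominal return = 9.11% × (1 − 0.26) = 6.7414%.
r ≈ 6.7414% − 6.91% → -0.17%.

-0.17%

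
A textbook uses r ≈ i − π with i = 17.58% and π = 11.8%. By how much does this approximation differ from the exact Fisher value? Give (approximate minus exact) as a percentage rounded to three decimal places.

0.610%

Approximate: r ≈ 17.580% − 11.800% = 5.7800%
Exact: (1 + 0.1758)/(1 + 0.1180) − 1 = 5.1699%
Error = 5.7800% − 5.1699% = 0.6101% → 0.610%.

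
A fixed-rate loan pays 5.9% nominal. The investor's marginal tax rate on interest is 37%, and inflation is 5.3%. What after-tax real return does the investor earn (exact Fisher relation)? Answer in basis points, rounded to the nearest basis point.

After-tax nominal return = 5.9% × (1 − 0.37) = 3.7170%.
1 + r = 1.03717 / 1.05300 = 0.984967
After-tax real rate = 0.984967 − 1 → -150 basis points.

-150 basis points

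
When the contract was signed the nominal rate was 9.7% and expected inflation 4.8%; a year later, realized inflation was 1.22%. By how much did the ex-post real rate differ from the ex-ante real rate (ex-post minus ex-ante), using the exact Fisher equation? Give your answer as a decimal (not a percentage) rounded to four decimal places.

Ex-ante: (1 + 0.0970)/(1 + 0.0480) − 1 = 4.6756%
Ex-post: (1 + 0.0970)/(1 + 0.0122) − 1 = 8.3778%
Difference (ex-post − ex-ante) = 3.7022% → 0.0370.

0.0370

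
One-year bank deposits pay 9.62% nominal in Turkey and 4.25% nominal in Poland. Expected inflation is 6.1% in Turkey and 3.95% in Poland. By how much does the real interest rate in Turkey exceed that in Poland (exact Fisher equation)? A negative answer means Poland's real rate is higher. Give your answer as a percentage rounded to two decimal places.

3.03%

Turkey: (1 + 0.0962)/(1 + 0.0610) − 1 = 3.3176%
Poland: (1 + 0.0425)/(1 + 0.0395) − 1 = 0.2886%
Differential = 3.3176% − 0.2886% = 3.0290% → 3.03%.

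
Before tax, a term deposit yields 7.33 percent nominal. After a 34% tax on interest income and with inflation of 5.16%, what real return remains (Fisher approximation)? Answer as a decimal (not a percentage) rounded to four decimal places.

After-tax nominal return = 7.33% × (1 − 0.34) = 4.8378%.
r ≈ 4.8378% − 5.16% → -0.0032.

-0.0032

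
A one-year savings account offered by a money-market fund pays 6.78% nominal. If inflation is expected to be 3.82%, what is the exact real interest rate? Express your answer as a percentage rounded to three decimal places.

2.851%

1 + r = 1.06780 / 1.03820 = 1.028511
r = 1.028511 − 1 = 2.8511%, i.e. 2.851%.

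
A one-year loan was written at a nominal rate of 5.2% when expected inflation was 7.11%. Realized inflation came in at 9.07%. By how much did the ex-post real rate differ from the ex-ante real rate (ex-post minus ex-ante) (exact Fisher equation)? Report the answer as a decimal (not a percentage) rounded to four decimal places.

Ex-ante: (1 + 0.0520)/(1 + 0.0711) − 1 = -1.78321%
Ex-post: (1 + 0.0520)/(1 + 0.0907) − 1 = -3.54818%
Difference (ex-post − ex-ante) = -1.76497% → -0.0176.

-0.0176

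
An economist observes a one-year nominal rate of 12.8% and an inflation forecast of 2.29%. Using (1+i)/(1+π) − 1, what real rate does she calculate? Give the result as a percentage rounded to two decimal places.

By the Fisher equation, 1 + r = (1 + i)/(1 + π).
1 + r = 1.12800 / 1.02290 = 1.102747
r = 1.102747 − 1 = 10.2747%, i.e. 10.27%.

10.27%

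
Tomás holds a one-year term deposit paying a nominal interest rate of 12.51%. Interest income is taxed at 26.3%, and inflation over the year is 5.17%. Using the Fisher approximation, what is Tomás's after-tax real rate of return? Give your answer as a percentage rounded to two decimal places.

4.05%

After-tax nominal return = 12.51% × (1 − 0.263) = 9.21987%.
r ≈ 9.21987% − 5.17% → 4.05%.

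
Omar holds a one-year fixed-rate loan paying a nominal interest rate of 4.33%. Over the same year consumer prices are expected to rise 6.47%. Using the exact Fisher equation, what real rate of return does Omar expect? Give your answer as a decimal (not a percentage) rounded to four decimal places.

-0.0201

1 + r = 1.04330 / 1.06470 = 0.979900
r = 0.979900 − 1 = -2.0100%, i.e. -0.0201.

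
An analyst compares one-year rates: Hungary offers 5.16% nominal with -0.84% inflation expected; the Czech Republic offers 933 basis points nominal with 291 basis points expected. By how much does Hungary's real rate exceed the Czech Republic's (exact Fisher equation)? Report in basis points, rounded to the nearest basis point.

Hungary: (1 + 0.0516)/(1 − 0.0084) − 1 = 6.0508%
The Czech Republic: (1 + 0.0933)/(1 + 0.0291) − 1 = 6.2385%
Differential = 6.0508% − 6.2385% = -0.1876% → -19 basis points.

-19 basis points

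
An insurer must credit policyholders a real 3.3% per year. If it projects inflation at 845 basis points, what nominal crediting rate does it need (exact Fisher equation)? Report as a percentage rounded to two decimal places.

12.03%

(1 + i) = (1 + r)(1 + π) = 1.03300 × 1.08450 = 1.1202885
i = 1.1202885 − 1, so the required nominal rate is 12.03%.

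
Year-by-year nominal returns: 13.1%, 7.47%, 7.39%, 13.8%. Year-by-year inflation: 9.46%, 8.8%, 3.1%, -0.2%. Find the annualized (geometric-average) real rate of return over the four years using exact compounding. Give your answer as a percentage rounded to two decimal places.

Compound the nominal returns: 1.1310 × 1.0747 × 1.0739 × 1.1380 = 1.48544289.
Compound inflation: 1.0946 × 1.0880 × 1.0310 × 0.9980 = 1.22538778.
Deflate: 1.48544289 / 1.22538778 = 1.21222270.
Annualized real rate = 1.21222270^(1/4) − 1 = 4.9290% → 4.93%.

4.93%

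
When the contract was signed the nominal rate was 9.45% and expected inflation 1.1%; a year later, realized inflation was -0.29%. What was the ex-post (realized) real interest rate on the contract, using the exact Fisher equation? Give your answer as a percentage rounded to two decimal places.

Ex-post: (1 + 0.0945)/(1 − 0.0029) − 1 = 9.7683%
So the realized real rate is 9.77%.

9.77%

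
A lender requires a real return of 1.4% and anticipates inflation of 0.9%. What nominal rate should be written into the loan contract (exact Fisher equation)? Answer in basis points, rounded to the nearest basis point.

(1 + i) = (1 + r)(1 + π) = 1.01400 × 1.00900 = 1.023126
i = 1.023126 − 1, so the required nominal rate is 231 basis points.

231 basis points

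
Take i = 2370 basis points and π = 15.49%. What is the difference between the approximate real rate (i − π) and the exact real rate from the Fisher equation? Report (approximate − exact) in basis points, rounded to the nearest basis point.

Approximate: r ≈ 23.700% − 15.490% = 8.2100%
Exact: (1 + 0.2370)/(1 + 0.1549) − 1 = 7.1088%
Error = 8.2100% − 7.1088% = 1.1012% → 110 basis points.

110 basis points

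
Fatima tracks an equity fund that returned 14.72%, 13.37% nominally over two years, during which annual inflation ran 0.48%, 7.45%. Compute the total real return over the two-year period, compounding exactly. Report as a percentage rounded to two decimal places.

Compound the nominal returns: 1.1472 × 1.1337 = 1.300581.
Compound inflation: 1.0048 × 1.0745 = 1.079658.
Deflate: 1.300581 / 1.079658 = 1.204623.
Total real return = 1.204623 − 1 → 20.46%.

20.46%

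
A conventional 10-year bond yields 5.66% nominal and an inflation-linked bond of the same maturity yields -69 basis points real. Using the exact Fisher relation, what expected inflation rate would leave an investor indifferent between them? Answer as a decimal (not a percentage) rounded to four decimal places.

0.0639

(1 + π) = (1 + i)/(1 + r) = 1.05660 / 0.99310 = 1.063941
Break-even inflation = 1.063941 − 1 → 0.0639.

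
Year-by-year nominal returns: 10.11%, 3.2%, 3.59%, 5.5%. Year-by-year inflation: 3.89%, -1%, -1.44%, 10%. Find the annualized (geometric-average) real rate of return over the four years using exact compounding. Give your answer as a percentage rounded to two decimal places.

2.73%

Compound the nominal returns: 1.1011 × 1.0320 × 1.0359 × 1.0550 = 1.24187176.
Compound inflation: 1.0389 × 0.9900 × 0.9856 × 1.1000 = 1.11507049.
Deflate: 1.24187176 / 1.11507049 = 1.11371593.
Annualized real rate = 1.11371593^(1/4) − 1 = 2.7291% → 2.73%.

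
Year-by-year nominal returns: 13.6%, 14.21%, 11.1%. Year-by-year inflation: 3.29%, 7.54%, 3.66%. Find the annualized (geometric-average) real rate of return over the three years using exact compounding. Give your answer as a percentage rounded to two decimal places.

Nominal growth factor = 1.1360 × 1.1421 × 1.1110 = 1.44143984
Price-level growth factor = 1.0329 × 1.0754 × 1.0366 = 1.15143523
Real growth factor = 1.44143984 / 1.15143523 = 1.25186359
Annualized real rate = 1.25186359^(1/3) − 1 = 7.7752% → 7.78%.

7.78%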